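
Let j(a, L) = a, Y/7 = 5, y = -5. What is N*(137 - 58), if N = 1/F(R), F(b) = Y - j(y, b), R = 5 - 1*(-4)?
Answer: 79/40 ≈ 1.9750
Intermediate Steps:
Y = 35 (Y = 7*5 = 35)
R = 9 (R = 5 + 4 = 9)
F(b) = 40 (F(b) = 35 - 1*(-5) = 35 + 5 = 40)
N = 1/40 ≈ 0.025000
N*(137 - 58) = (137 - 58)/40 = (1/40)*79 = 79/40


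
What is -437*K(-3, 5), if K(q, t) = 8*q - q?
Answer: 9177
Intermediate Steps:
K(q, t) = 7*q
-437*K(-3, 5) = -3059*(-3) = -437*(-21) = 9177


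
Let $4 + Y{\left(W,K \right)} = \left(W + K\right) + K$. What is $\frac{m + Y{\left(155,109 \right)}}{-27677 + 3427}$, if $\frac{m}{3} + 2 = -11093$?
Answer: $\frac{16458}{12125} \approx 1.3574$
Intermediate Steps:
$Y{\left(W,K \right)} = -4 + W + 2 K$ ($Y{\left(W,K \right)} = -4 + \left(\left(W + K\right) + K\right) = -4 + \left(\left(K + W\right) + K\right) = -4 + \left(W + 2 K\right) = -4 + W + 2 K$)
$m = -33285$ ($m = -6 + 3 \left(-11093\right) = -6 - 33279 = -33285$)
$\frac{m + Y{\left(155,109 \right)}}{-27677 + 3427} = \frac{-33285 + \left(-4 + 155 + 2 \cdot 109\right)}{-27677 + 3427} = \frac{-33285 + \left(-4 + 155 + 218\right)}{-24250} = \left(-33285 + 369\right) \left(- \frac{1}{24250}\right) = \left(-32916\right) \left(- \frac{1}{24250}\right) = \frac{16458}{12125}$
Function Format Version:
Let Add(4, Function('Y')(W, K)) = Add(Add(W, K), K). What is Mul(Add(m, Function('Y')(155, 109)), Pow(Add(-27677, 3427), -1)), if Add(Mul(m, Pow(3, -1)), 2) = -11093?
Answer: Rational(16458, 12125) ≈ 1.3574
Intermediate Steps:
Function('Y')(W, K) = Add(-4, W, Mul(2, K)) (Function('Y')(W, K) = Add(-4, Add(Add(W, K), K)) = Add(-4, Add(Add(K, W), K)) = Add(-4, Add(W, Mul(2, K))) = Add(-4, W, Mul(2, K)))
m = -33285 (m = Add(-6, Mul(3, -11093)) = Add(-6, -33279) = -33285)
Mul(Add(m, Function('Y')(155, 109)), Pow(Add(-27677, 3427), -1)) = Mul(Add(-33285, Add(-4, 155, Mul(2, 109))), Pow(Add(-27677, 3427), -1)) = Mul(Add(-33285, Add(-4, 155, 218)), Pow(-24250, -1)) = Mul(Add(-33285, 369), Rational(-1, 24250)) = Mul(-32916, Rational(-1, 24250)) = Rational(16458, 12125)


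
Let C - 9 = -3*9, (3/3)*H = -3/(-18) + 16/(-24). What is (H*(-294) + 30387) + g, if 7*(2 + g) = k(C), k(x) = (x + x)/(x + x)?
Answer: 213725/7 ≈ 30532.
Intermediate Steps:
H = -½ (H = -3/(-18) + 16/(-24) = -3*(-1/18) + 16*(-1/24) = ⅙ - ⅔ = -½ ≈ -0.50000)
C = -18 (C = 9 - 3*9 = 9 - 27 = -18)
k(x) = 1 (k(x) = (2*x)/((2*x)) = (2*x)*(1/(2*x)) = 1)
g = -13/7 (g = -2 + (⅐)*1 = -2 + ⅐ = -13/7 ≈ -1.8571)
(H*(-294) + 30387) + g = (-½*(-294) + 30387) - 13/7 = (147 + 30387) - 13/7 = 30534 - 13/7 = 213725/7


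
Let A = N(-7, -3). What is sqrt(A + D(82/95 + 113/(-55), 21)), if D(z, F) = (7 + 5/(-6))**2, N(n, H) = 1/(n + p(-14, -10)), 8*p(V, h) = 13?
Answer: sqrt(2518897)/258 ≈ 6.1516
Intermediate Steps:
p(V, h) = 13/8 (p(V, h) = (1/8)*13 = 13/8)
N(n, H) = 1/(13/8 + n) (N(n, H) = 1/(n + 13/8) = 1/(13/8 + n))
D(z, F) = 1369/36 (D(z, F) = (7 + 5*(-1/6))**2 = (7 - 5/6)**2 = (37/6)**2 = 1369/36)
A = -8/43 (A = 8/(13 + 8*(-7)) = 8/(13 - 56) = 8/(-43) = 8*(-1/43) = -8/43 ≈ -0.18605)
sqrt(A + D(82/95 + 113/(-55), 21)) = sqrt(-8/43 + 1369/36) = sqrt(58579/1548) = sqrt(2518897)/258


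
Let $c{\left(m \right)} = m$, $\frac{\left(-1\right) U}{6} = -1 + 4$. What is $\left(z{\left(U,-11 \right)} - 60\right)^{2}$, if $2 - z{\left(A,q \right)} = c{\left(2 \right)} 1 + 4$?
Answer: $4096$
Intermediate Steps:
$U = -18$ ($U = - 6 \left(-1 + 4\right) = \left(-6\right) 3 = -18$)
$z{\left(A,q \right)} = -4$ ($z{\left(A,q \right)} = 2 - \left(2 \cdot 1 + 4\right) = 2 - \left(2 + 4\right) = 2 - 6 = -4$)
$\left(z{\left(U,-11 \right)} - 60\right)^{2} = \left(-4 - 60\right)^{2} = \left(-64\right)^{2} = 4096$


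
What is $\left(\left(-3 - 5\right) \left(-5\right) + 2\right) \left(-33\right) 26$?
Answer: $-36036$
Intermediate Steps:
$\left(\left(-3 - 5\right) \left(-5\right) + 2\right) \left(-33\right) 26 = \left(\left(-8\right) \left(-5\right) + 2\right) \left(-33\right) 26 = \left(40 + 2\right) \left(-33\right) 26 = 42 \left(-33\right) 26 = \left(-1386\right) 26 = -36036$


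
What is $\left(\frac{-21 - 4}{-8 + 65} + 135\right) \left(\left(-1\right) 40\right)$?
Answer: $- \frac{306800}{57} \approx -5382.5$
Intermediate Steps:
$\left(\frac{-21 - 4}{-8 + 65} + 135\right) \left(\left(-1\right) 40\right) = \left(- \frac{25}{57} + 135\right) \left(-40\right) = \frac{7670}{57} \left(-40\right) = - \frac{306800}{57}$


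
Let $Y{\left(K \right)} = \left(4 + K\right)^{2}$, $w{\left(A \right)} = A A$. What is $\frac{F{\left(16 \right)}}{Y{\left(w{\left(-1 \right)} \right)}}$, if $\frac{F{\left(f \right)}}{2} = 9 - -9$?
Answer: $\frac{36}{25} \approx 1.44$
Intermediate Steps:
$w{\left(A \right)} = A^{2}$
$F{\left(f \right)} = 36$ ($F{\left(f \right)} = 2 \left(9 - -9\right) = 2 \left(9 + 9\right) = 2 \cdot 18 = 36$)
$\frac{F{\left(16 \right)}}{Y{\left(w{\left(-1 \right)} \right)}} = \frac{36}{\left(4 + \left(-1\right)^{2}\right)^{2}} = \frac{36}{\left(4 + 1\right)^{2}} = \frac{36}{5^{2}} = \frac{36}{25}$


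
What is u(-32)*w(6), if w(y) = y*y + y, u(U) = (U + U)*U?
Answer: 86016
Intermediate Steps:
u(U) = 2*U² (u(U) = (2*U)*U = 2*U²)
w(y) = y + y² (w(y) = y² + y = y + y²)
u(-32)*w(6) = (2*(-32)²)*(6*(1 + 6)) = (2*1024)*(6*7) = 2048*42 = 86016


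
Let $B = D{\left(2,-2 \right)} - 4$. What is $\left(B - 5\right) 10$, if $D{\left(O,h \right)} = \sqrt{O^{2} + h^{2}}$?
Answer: $-90 + 20 \sqrt{2} \approx -61.716$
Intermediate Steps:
$B = -4 + 2 \sqrt{2}$ ($B = \sqrt{2^{2} + \left(-2\right)^{2}} - 4 = \sqrt{4 + 4} - 4 = \sqrt{8} - 4 = 2 \sqrt{2} - 4 = -4 + 2 \sqrt{2} \approx -1.1716$)
$\left(B - 5\right) 10 = \left(\left(-4 + 2 \sqrt{2}\right) - 5\right) 10 = \left(-9 + 2 \sqrt{2}\right) 10 = -90 + 20 \sqrt{2}$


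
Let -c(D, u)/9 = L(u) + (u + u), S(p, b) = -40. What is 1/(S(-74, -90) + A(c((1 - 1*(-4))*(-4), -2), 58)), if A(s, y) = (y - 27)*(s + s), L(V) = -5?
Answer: 1/4982 ≈ 0.00020072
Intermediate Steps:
c(D, u) = 45 - 18*u (c(D, u) = -9*(-5 + (u + u)) = -9*(-5 + 2*u) = 45 - 18*u)
A(s, y) = 2*s*(-27 + y) (A(s, y) = (-27 + y)*(2*s) = 2*s*(-27 + y))
1/(S(-74, -90) + A(c((1 - 1*(-4))*(-4), -2), 58)) = 1/(-40 + 2*(45 - 18*(-2))*(-27 + 58)) = 1/(-40 + 2*(45 + 36)*31) = 1/(-40 + 2*81*31) = 1/(-40 + 5022) = 1/4982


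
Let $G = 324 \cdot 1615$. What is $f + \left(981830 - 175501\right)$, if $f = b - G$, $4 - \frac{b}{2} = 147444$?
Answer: $-11811$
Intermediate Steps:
$b = -294880$ ($b = 8 - 294888 = -294880$)
$G = 523260$
$f = -818140$ ($f = -294880 - 523260 = -818140$)
$f + \left(981830 - 175501\right) = -818140 + \left(981830 - 175501\right) = -818140 + 806329 = -11811$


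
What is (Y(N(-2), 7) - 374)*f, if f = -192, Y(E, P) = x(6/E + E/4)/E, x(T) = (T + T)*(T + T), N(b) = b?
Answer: 76512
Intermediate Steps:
x(T) = 4*T² (x(T) = (2*T)*(2*T) = 4*T²)
Y(E, P) = 4*(6/E + E/4)²/E (Y(E, P) = (4*(6/E + E/4)²)/E = 4*(6/E + E/4)²/E)
(Y(N(-2), 7) - 374)*f = ((¼)*(24 + (-2)²)²/(-2)³ - 374)*(-192) = ((¼)*(-⅛)*(24 + 4)² - 374)*(-192) = ((¼)*(-⅛)*28² - 374)*(-192) = ((¼)*(-⅛)*784 - 374)*(-192) = (-49/2 - 374)*(-192) = -797/2*(-192) = 76512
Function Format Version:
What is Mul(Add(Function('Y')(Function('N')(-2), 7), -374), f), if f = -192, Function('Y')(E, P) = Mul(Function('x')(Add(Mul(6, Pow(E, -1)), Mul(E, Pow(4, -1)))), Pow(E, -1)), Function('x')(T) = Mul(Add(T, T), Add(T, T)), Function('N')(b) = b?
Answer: 76512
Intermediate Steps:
Function('x')(T) = Mul(4, Pow(T, 2)) (Function('x')(T) = Mul(Mul(2, T), Mul(2, T)) = Mul(4, Pow(T, 2)))
Function('Y')(E, P) = Mul(4, Pow(E, -1), Pow(Add(Mul(6, Pow(E, -1)), Mul(Rational(1, 4), E)), 2)) (Function('Y')(E, P) = Mul(Mul(4, Pow(Add(Mul(6, Pow(E, -1)), Mul(E, Pow(4, -1))), 2)), Pow(E, -1)) = Mul(Mul(4, Pow(Add(Mul(6, Pow(E, -1)), Mul(E, Rational(1, 4))), 2)), Pow(E, -1)) = Mul(Mul(4, Pow(Add(Mul(6, Pow(E, -1)), Mul(Rational(1, 4), E)), 2)), Pow(E, -1)) = Mul(4, Pow(E, -1), Pow(Add(Mul(6, Pow(E, -1)), Mul(Rational(1, 4), E)), 2)))
Mul(Add(Function('Y')(Function('N')(-2), 7), -374), f) = Mul(Add(Mul(Rational(1, 4), Pow(-2, -3), Pow(Add(24, Pow(-2, 2)), 2)), -374), -192) = Mul(Add(Mul(Rational(1, 4), Rational(-1, 8), Pow(Add(24, 4), 2)), -374), -192) = Mul(Add(Mul(Rational(1, 4), Rational(-1, 8), Pow(28, 2)), -374), -192) = Mul(Add(Mul(Rational(1, 4), Rational(-1, 8), 784), -374), -192) = Mul(Add(Rational(-49, 2), -374), -192) = Mul(Rational(-797, 2), -192) = 76512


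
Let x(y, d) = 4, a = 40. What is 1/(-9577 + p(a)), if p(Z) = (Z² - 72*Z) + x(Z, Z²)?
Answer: -1/10853 ≈ -9.2140e-5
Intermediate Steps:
p(Z) = 4 + Z² - 72*Z (p(Z) = (Z² - 72*Z) + 4 = 4 + Z² - 72*Z)
1/(-9577 + p(a)) = 1/(-9577 + (4 + 40² - 72*40)) = 1/(-9577 + (4 + 1600 - 2880)) = 1/(-9577 - 1276) = 1/(-10853) = -1/10853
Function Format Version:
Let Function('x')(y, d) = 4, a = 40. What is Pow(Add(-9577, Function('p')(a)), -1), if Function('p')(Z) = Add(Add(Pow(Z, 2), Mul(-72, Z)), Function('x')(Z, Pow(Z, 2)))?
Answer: Rational(-1, 10853) ≈ -9.2140e-5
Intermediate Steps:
Function('p')(Z) = Add(4, Pow(Z, 2), Mul(-72, Z)) (Function('p')(Z) = Add(Add(Pow(Z, 2), Mul(-72, Z)), 4) = Add(4, Pow(Z, 2), Mul(-72, Z)))
Pow(Add(-9577, Function('p')(a)), -1) = Pow(Add(-9577, Add(4, Pow(40, 2), Mul(-72, 40))), -1) = Pow(Add(-9577, Add(4, 1600, -2880)), -1) = Pow(Add(-9577, -1276), -1) = Pow(-10853, -1) = Rational(-1, 10853)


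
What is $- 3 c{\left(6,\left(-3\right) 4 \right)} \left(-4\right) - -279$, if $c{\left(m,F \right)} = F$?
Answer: $135$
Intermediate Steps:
$- 3 c{\left(6,\left(-3\right) 4 \right)} \left(-4\right) - -279 = - 3 \left(\left(-3\right) 4\right) \left(-4\right) - -279 = \left(-3\right) \left(-12\right) \left(-4\right) + 279 = 36 \left(-4\right) + 279 = -144 + 279 = 135$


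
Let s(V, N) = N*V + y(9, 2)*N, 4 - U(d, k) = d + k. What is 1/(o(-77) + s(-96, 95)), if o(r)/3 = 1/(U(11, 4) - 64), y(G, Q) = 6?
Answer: -25/213751 ≈ -0.00011696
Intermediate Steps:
U(d, k) = 4 - d - k (U(d, k) = 4 - (d + k) = 4 + (-d - k) = 4 - d - k)
o(r) = -1/25 (o(r) = 3/((4 - 1*11 - 1*4) - 64) = 3/((4 - 11 - 4) - 64) = 3/(-11 - 64) = 3/(-75) = 3*(-1/75) = -1/25)
s(V, N) = 6*N + N*V (s(V, N) = N*V + 6*N = 6*N + N*V)
1/(o(-77) + s(-96, 95)) = 1/(-1/25 + 95*(6 - 96)) = 1/(-1/25 + 95*(-90)) = 1/(-1/25 - 8550) = 1/(-213751/25) = -25/213751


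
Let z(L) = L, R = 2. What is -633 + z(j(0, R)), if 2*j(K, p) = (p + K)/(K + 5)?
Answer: -3164/5 ≈ -632.80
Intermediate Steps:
j(K, p) = (K + p)/(2*(5 + K)) (j(K, p) = ((p + K)/(K + 5))/2 = ((K + p)/(5 + K))/2 = (K + p)/(2*(5 + K)))
-633 + z(j(0, R)) = -633 + (0 + 2)/(2*(5 + 0)) = -633 + (1/2)*2/5 = -633 + (1/2)*(1/5)*2 = -633 + 1/5 = -3164/5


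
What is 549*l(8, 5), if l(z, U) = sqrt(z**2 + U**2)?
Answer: 549*sqrt(89) ≈ 5179.3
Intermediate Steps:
l(z, U) = sqrt(U**2 + z**2)
549*l(8, 5) = 549*sqrt(5**2 + 8**2) = 549*sqrt(25 + 64) = 549*sqrt(89)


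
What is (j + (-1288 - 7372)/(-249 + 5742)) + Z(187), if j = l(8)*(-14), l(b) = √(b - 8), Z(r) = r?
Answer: 1018531/5493 ≈ 185.42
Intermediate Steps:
l(b) = √(-8 + b)
j = 0 (j = √(-8 + 8)*(-14) = √0*(-14) = 0*(-14) = 0)
(j + (-1288 - 7372)/(-249 + 5742)) + Z(187) = (0 + (-1288 - 7372)/(-249 + 5742)) + 187 = (0 - 8660/5493) + 187 = -8660/5493 + 187 = 1018531/5493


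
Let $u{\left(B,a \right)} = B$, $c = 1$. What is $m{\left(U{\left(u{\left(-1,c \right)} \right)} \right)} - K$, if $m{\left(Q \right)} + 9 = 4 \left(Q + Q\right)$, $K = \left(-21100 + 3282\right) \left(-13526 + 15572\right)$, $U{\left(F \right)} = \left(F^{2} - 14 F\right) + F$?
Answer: $36455731$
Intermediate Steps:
$U{\left(F \right)} = F^{2} - 13 F$
$K = -36455628$ ($K = \left(-17818\right) 2046 = -36455628$)
$m{\left(Q \right)} = -9 + 8 Q$ ($m{\left(Q \right)} = -9 + 4 \left(Q + Q\right) = -9 + 4 \cdot 2 Q = -9 + 8 Q$)
$m{\left(U{\left(u{\left(-1,c \right)} \right)} \right)} - K = \left(-9 + 8 \left(- (-13 - 1)\right)\right) - -36455628 = \left(-9 + 8 \left(\left(-1\right) \left(-14\right)\right)\right) + 36455628 = \left(-9 + 8 \cdot 14\right) + 36455628 = \left(-9 + 112\right) + 36455628 = 103 + 36455628 = 36455731$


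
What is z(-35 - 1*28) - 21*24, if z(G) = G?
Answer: -567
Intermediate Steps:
z(-35 - 1*28) - 21*24 = (-35 - 1*28) - 21*24 = (-35 - 28) - 504 = -63 - 504 = -567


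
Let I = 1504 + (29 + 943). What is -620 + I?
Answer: 1856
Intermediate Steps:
I = 2476 (I = 1504 + 972 = 2476)
-620 + I = -620 + 2476 = 1856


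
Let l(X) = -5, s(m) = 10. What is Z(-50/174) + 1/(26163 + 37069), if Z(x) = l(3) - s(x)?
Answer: -948479/63232 ≈ -15.000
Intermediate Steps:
Z(x) = -15 (Z(x) = -5 - 1*10 = -5 - 10 = -15)
Z(-50/174) + 1/(26163 + 37069) = -15 + 1/(26163 + 37069) = -15 + 1/63232 = -948479/63232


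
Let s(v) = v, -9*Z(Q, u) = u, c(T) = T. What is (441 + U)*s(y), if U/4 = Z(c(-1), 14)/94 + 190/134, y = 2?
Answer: 25314490/28341 ≈ 893.21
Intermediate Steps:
Z(Q, u) = -u/9
U = 158864/28341 (U = 4*(-⅑*14/94 + 190/134) = 4*(-14/9*1/94 + 190*(1/134)) = 4*(-7/423 + 95/67) = 4*(39716/28341) = 158864/28341 ≈ 5.6054)
(441 + U)*s(y) = (441 + 158864/28341)*2 = (12657245/28341)*2 = 25314490/28341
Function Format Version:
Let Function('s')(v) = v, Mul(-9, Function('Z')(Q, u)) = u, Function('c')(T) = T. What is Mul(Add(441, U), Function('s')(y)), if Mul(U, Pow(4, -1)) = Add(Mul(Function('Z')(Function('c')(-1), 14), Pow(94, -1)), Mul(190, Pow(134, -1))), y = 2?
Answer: Rational(25314490, 28341) ≈ 893.21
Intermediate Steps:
Function('Z')(Q, u) = Mul(Rational(-1, 9), u)
U = Rational(158864, 28341) (U = Mul(4, Add(Mul(Mul(Rational(-1, 9), 14), Pow(94, -1)), Mul(190, Pow(134, -1)))) = Mul(4, Add(Mul(Rational(-14, 9), Rational(1, 94)), Mul(190, Rational(1, 134)))) = Mul(4, Add(Rational(-7, 423), Rational(95, 67))) = Mul(4, Rational(39716, 28341)) = Rational(158864, 28341) ≈ 5.6054)
Mul(Add(441, U), Function('s')(y)) = Mul(Add(441, Rational(158864, 28341)), 2) = Mul(Rational(12657245, 28341), 2) = Rational(25314490, 28341)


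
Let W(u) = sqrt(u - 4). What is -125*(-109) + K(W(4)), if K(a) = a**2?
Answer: 13625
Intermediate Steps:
W(u) = sqrt(-4 + u)
-125*(-109) + K(W(4)) = -125*(-109) + (sqrt(-4 + 4))**2 = 13625 + (sqrt(0))**2 = 13625 + 0**2 = 13625 + 0 = 13625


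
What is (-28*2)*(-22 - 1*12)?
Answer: 1904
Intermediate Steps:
(-28*2)*(-22 - 1*12) = -56*(-22 - 12) = -56*(-34) = 1904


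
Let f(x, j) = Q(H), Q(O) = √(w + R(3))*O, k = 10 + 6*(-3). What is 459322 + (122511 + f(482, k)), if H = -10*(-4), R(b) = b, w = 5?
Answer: 581833 + 80*√2 ≈ 5.8195e+5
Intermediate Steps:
H = 40
k = -8 (k = 10 - 18 = -8)
Q(O) = 2*O*√2 (Q(O) = √(5 + 3)*O = √8*O = (2*√2)*O = 2*O*√2)
f(x, j) = 80*√2 (f(x, j) = 2*40*√2 = 80*√2)
459322 + (122511 + f(482, k)) = 459322 + (122511 + 80*√2) = 581833 + 80*√2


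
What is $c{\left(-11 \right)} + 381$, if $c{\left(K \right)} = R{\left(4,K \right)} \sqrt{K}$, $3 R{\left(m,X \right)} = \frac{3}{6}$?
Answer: $381 + \frac{i \sqrt{11}}{6} \approx 381.0 + 0.55277 i$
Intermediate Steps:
$R{\left(m,X \right)} = \frac{1}{6}$ ($R{\left(m,X \right)} = \frac{3 \cdot \frac{1}{6}}{3} = \frac{1}{3} \cdot \frac{1}{2} = \frac{1}{6}$)
$c{\left(K \right)} = \frac{\sqrt{K}}{6}$
$c{\left(-11 \right)} + 381 = \frac{\sqrt{-11}}{6} + 381 = \frac{i \sqrt{11}}{6} + 381 = 381 + \frac{i \sqrt{11}}{6}$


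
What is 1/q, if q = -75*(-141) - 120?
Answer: 1/10455 ≈ 9.5648e-5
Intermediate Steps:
q = 10455 (q = 10575 - 120 = 10455)
1/q = 1/10455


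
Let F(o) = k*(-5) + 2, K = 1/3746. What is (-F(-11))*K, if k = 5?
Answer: 23/3746 ≈ 0.0061399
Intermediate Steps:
K = 1/3746 ≈ 0.00026695
F(o) = -23 (F(o) = 5*(-5) + 2 = -25 + 2 = -23)
(-F(-11))*K = -1*(-23)*(1/3746) = 23*(1/3746) = 23/3746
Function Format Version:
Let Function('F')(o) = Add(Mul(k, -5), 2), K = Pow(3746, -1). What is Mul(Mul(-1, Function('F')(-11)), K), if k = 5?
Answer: Rational(23, 3746) ≈ 0.0061399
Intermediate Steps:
K = Rational(1, 3746) ≈ 0.00026695
Function('F')(o) = -23 (Function('F')(o) = Add(Mul(5, -5), 2) = Add(-25, 2) = -23)
Mul(Mul(-1, Function('F')(-11)), K) = Mul(Mul(-1, -23), Rational(1, 3746)) = Mul(23, Rational(1, 3746)) = Rational(23, 3746)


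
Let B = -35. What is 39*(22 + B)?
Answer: -507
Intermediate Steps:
39*(22 + B) = 39*(22 - 35) = 39*(-13) = -507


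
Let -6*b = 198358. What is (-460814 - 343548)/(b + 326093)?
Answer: -1206543/439550 ≈ -2.7449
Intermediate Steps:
b = -99179/3 (b = -⅙*198358 = -99179/3 ≈ -33060.)
(-460814 - 343548)/(b + 326093) = (-460814 - 343548)/(-99179/3 + 326093) = -804362/879100/3 = -804362*3/879100 = -1206543/439550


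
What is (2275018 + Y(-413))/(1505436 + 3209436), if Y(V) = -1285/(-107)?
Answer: 81142737/168163768 ≈ 0.48252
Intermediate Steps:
Y(V) = 1285/107 (Y(V) = -1285*(-1/107) = 1285/107)
(2275018 + Y(-413))/(1505436 + 3209436) = (2275018 + 1285/107)/(1505436 + 3209436) = (243428211/107)/4714872 = (243428211/107)*(1/4714872) = 81142737/168163768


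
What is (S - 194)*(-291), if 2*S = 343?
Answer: 13095/2 ≈ 6547.5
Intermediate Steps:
S = 343/2 (S = (½)*343 = 343/2 ≈ 171.50)
(S - 194)*(-291) = (343/2 - 194)*(-291) = -45/2*(-291) = 13095/2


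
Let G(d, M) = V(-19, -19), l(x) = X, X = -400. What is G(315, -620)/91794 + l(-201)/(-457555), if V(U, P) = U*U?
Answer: 40378991/8400160734 ≈ 0.0048069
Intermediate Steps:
l(x) = -400
V(U, P) = U**2
G(d, M) = 361 (G(d, M) = (-19)**2 = 361)
G(315, -620)/91794 + l(-201)/(-457555) = 361/91794 - 400/(-457555) = 361*(1/91794) - 400*(-1/457555) = 361/91794 + 80/91511 = 40378991/8400160734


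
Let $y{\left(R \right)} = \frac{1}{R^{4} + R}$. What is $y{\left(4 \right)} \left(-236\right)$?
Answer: $- \frac{59}{65} \approx -0.90769$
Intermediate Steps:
$y{\left(R \right)} = \frac{1}{R + R^{4}}$
$y{\left(4 \right)} \left(-236\right) = \frac{1}{4 + 4^{4}} \left(-236\right) = \frac{1}{4 + 256} \left(-236\right) = \frac{1}{260} \left(-236\right) = - \frac{59}{65}$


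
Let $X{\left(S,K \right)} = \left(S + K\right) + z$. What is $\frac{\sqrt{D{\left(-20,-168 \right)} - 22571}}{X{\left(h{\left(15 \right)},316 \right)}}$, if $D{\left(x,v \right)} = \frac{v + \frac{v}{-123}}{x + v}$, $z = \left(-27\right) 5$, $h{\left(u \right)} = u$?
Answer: $\frac{i \sqrt{83810257543}}{377692} \approx 0.7665 i$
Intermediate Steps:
$z = -135$
$D{\left(x,v \right)} = \frac{122 v}{123 \left(v + x\right)}$ ($D{\left(x,v \right)} = \frac{v + v \left(- \frac{1}{123}\right)}{v + x} = \frac{v - \frac{v}{123}}{v + x} = \frac{\frac{122}{123} v}{v + x} = \frac{122 v}{123 \left(v + x\right)}$)
$X{\left(S,K \right)} = -135 + K + S$ ($X{\left(S,K \right)} = \left(S + K\right) - 135 = \left(K + S\right) - 135 = -135 + K + S$)
$\frac{\sqrt{D{\left(-20,-168 \right)} - 22571}}{X{\left(h{\left(15 \right)},316 \right)}} = \frac{\sqrt{\frac{122}{123} \left(-168\right) \frac{1}{-168 - 20} - 22571}}{-135 + 316 + 15} = \frac{\sqrt{\frac{122}{123} \left(-168\right) \frac{1}{-188} - 22571}}{196} = \sqrt{\frac{122}{123} \left(-168\right) \left(- \frac{1}{188}\right) - 22571} \cdot \frac{1}{196} = \sqrt{\frac{1708}{1927} - 22571} \cdot \frac{1}{196} = \sqrt{- \frac{43492609}{1927}} \cdot \frac{1}{196} = \frac{i \sqrt{83810257543}}{1927} \cdot \frac{1}{196} = \frac{i \sqrt{83810257543}}{377692}$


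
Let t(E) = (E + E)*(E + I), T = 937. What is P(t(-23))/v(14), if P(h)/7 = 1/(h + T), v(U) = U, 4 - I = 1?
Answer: 1/3714 ≈ 0.00026925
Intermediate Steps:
I = 3 (I = 4 - 1*1 = 4 - 1 = 3)
t(E) = 2*E*(3 + E) (t(E) = (E + E)*(E + 3) = (2*E)*(3 + E) = 2*E*(3 + E))
P(h) = 7/(937 + h) (P(h) = 7/(h + 937) = 7/(937 + h))
P(t(-23))/v(14) = (7/(937 + 2*(-23)*(3 - 23)))/14 = (7/(937 + 2*(-23)*(-20)))*(1/14) = (7/(937 + 920))*(1/14) = (7/1857)*(1/14) = 1/3714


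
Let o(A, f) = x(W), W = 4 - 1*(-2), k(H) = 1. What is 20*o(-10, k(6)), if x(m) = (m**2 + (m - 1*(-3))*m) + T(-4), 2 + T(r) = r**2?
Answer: 2080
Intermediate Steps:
T(r) = -2 + r**2
W = 6 (W = 4 + 2 = 6)
x(m) = 14 + m**2 + m*(3 + m) (x(m) = (m**2 + (m - 1*(-3))*m) + (-2 + (-4)**2) = (m**2 + (m + 3)*m) + (-2 + 16) = (m**2 + (3 + m)*m) + 14 = (m**2 + m*(3 + m)) + 14 = 14 + m**2 + m*(3 + m))
o(A, f) = 104 (o(A, f) = 14 + 2*6**2 + 3*6 = 14 + 2*36 + 18 = 14 + 72 + 18 = 104)
20*o(-10, k(6)) = 20*104 = 2080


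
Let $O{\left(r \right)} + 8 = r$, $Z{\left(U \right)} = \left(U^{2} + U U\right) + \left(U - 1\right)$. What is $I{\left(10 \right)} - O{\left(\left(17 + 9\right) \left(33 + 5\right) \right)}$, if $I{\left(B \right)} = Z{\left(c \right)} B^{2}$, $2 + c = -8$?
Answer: $17920$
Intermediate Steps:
$c = -10$ ($c = -2 - 8 = -10$)
$Z{\left(U \right)} = -1 + U + 2 U^{2}$ ($Z{\left(U \right)} = \left(U^{2} + U^{2}\right) + \left(U - 1\right) = 2 U^{2} + \left(-1 + U\right) = -1 + U + 2 U^{2}$)
$O{\left(r \right)} = -8 + r$
$I{\left(B \right)} = 189 B^{2}$ ($I{\left(B \right)} = \left(-1 - 10 + 2 \left(-10\right)^{2}\right) B^{2} = \left(-1 - 10 + 2 \cdot 100\right) B^{2} = \left(-1 - 10 + 200\right) B^{2} = 189 B^{2}$)
$I{\left(10 \right)} - O{\left(\left(17 + 9\right) \left(33 + 5\right) \right)} = 189 \cdot 10^{2} - \left(-8 + \left(17 + 9\right) \left(33 + 5\right)\right) = 189 \cdot 100 - \left(-8 + 26 \cdot 38\right) = 18900 - \left(-8 + 988\right) = 18900 - 980 = 17920$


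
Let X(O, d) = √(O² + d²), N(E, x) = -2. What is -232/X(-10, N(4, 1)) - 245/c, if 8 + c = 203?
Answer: -49/39 - 58*√26/13 ≈ -24.006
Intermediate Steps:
c = 195 (c = -8 + 203 = 195)
-232/X(-10, N(4, 1)) - 245/c = -232/√((-10)² + (-2)²) - 245/195 = -232/√(100 + 4) - 245*1/195 = -232*√26/52 - 49/39 = -58*√26/13 - 49/39 = -49/39 - 58*√26/13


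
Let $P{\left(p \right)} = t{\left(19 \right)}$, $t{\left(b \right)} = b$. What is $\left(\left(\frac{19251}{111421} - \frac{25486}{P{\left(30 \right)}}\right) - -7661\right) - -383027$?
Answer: $\frac{824246795475}{2116999} \approx 3.8935 \cdot 10^{5}$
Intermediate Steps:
$P{\left(p \right)} = 19$
$\left(\left(\frac{19251}{111421} - \frac{25486}{P{\left(30 \right)}}\right) - -7661\right) - -383027 = \left(\left(\frac{19251}{111421} - \frac{25486}{19}\right) - -7661\right) - -383027 = \left(\left(19251 \cdot \frac{1}{111421} - \frac{25486}{19}\right) + 7661\right) + 383027 = \left(\left(\frac{19251}{111421} - \frac{25486}{19}\right) + 7661\right) + 383027 = \left(- \frac{2839309837}{2116999} + 7661\right) + 383027 = \frac{13379019502}{2116999} + 383027 = \frac{824246795475}{2116999}$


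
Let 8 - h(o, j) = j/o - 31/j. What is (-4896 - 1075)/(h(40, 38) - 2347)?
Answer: 2268980/888871 ≈ 2.5527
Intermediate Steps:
h(o, j) = 8 + 31/j - j/o (h(o, j) = 8 - (j/o - 31/j) = 8 - (-31/j + j/o) = 8 + (31/j - j/o) = 8 + 31/j - j/o)
(-4896 - 1075)/(h(40, 38) - 2347) = (-4896 - 1075)/((8 + 31/38 - 1*38/40) - 2347) = -5971/((8 + 31*(1/38) - 1*38*1/40) - 2347) = -5971/((8 + 31/38 - 19/20) - 2347) = -5971/(2989/380 - 2347) = -5971/(-888871/380) = -5971*(-380/888871) = 2268980/888871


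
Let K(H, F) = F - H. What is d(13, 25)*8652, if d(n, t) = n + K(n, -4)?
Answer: -34608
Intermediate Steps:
d(n, t) = -4 (d(n, t) = n + (-4 - n) = -4)
d(13, 25)*8652 = -4*8652 = -34608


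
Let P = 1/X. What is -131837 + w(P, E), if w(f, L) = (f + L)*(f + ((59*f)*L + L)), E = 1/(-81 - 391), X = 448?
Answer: -105266288361487/798457856 ≈ -1.3184e+5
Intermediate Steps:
E = -1/472 (E = 1/(-472) = -1/472 ≈ -0.0021186)
P = 1/448 ≈ 0.0022321
w(f, L) = (L + f)*(L + f + 59*L*f) (w(f, L) = (L + f)*(f + (59*L*f + L)) = (L + f)*(f + (L + 59*L*f)) = (L + f)*(L + f + 59*L*f))
-131837 + w(P, E) = -131837 + ((-1/472)**2 + (1/448)**2 + 2*(-1/472)*(1/448) + 59*(-1/472)*(1/448)**2 + 59*(1/448)*(-1/472)**2) = -131837 + (1/222784 + 1/200704 - 1/105728 + 59*(-1/472)*(1/200704) + 59*(1/448)*(1/222784)) = -131837 + (1/222784 + 1/200704 - 1/105728 - 1/1605632 + 1/1691648) = -131837 - 15/798457856 = -105266288361487/798457856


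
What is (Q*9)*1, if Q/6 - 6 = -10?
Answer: -216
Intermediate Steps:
Q = -24 (Q = 36 + 6*(-10) = 36 - 60 = -24)
(Q*9)*1 = -24*9*1 = -216*1 = -216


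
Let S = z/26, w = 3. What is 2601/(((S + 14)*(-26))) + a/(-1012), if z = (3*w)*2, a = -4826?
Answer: -98585/48323 ≈ -2.0401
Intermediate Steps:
z = 18 (z = (3*3)*2 = 9*2 = 18)
S = 9/13 (S = 18/26 = 18*(1/26) = 9/13 ≈ 0.69231)
2601/(((S + 14)*(-26))) + a/(-1012) = 2601/(((9/13 + 14)*(-26))) - 4826/(-1012) = 2601/(((191/13)*(-26))) - 4826*(-1/1012) = 2601/(-382) + 2413/506 = 2601*(-1/382) + 2413/506 = -2601/382 + 2413/506 = -98585/48323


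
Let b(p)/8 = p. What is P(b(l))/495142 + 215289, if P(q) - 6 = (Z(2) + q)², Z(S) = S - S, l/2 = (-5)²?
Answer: 53299393022/247571 ≈ 2.1529e+5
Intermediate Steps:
l = 50 (l = 2*(-5)² = 2*25 = 50)
b(p) = 8*p
Z(S) = 0
P(q) = 6 + q² (P(q) = 6 + (0 + q)² = 6 + q²)
P(b(l))/495142 + 215289 = (6 + (8*50)²)/495142 + 215289 = (6 + 400²)*(1/495142) + 215289 = (6 + 160000)*(1/495142) + 215289 = 160006*(1/495142) + 215289 = 80003/247571 + 215289 = 53299393022/247571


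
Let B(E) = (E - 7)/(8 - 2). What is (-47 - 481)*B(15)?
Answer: -704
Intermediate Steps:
B(E) = -7/6 + E/6 (B(E) = (-7 + E)/6 = (-7 + E)*(1/6) = -7/6 + E/6)
(-47 - 481)*B(15) = (-47 - 481)*(-7/6 + (1/6)*15) = -528*(-7/6 + 5/2) = -528*4/3 = -704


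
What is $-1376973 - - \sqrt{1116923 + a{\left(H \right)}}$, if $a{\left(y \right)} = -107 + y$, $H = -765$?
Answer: $-1376973 + \sqrt{1116051} \approx -1.3759 \cdot 10^{6}$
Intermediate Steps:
$-1376973 - - \sqrt{1116923 + a{\left(H \right)}} = -1376973 - - \sqrt{1116923 - 872} = -1376973 - - \sqrt{1116051} = -1376973 + \sqrt{1116051}$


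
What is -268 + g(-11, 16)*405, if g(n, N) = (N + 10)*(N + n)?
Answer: 52382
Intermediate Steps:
g(n, N) = (10 + N)*(N + n)
-268 + g(-11, 16)*405 = -268 + (16² + 10*16 + 10*(-11) + 16*(-11))*405 = -268 + (256 + 160 - 110 - 176)*405 = -268 + 130*405 = -268 + 52650 = 52382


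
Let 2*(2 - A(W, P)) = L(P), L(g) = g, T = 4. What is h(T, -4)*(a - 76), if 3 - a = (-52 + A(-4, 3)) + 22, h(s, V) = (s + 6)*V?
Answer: 1740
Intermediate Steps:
A(W, P) = 2 - P/2
h(s, V) = V*(6 + s) (h(s, V) = (6 + s)*V = V*(6 + s))
a = 65/2 (a = 3 - ((-52 + (2 - 1/2*3)) + 22) = 3 - ((-52 + (2 - 3/2)) + 22) = 3 - ((-52 + 1/2) + 22) = 3 - (-103/2 + 22) = 3 - 1*(-59/2) = 3 + 59/2 = 65/2 ≈ 32.500)
h(T, -4)*(a - 76) = (-4*(6 + 4))*(65/2 - 76) = -4*10*(-87/2) = -40*(-87/2) = 1740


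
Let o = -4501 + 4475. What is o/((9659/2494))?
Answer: -4988/743 ≈ -6.7133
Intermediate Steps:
o = -26
o/((9659/2494)) = -26/(9659/2494) = -26/(9659*(1/2494)) = -26/9659/2494 = -26*2494/9659 = -4988/743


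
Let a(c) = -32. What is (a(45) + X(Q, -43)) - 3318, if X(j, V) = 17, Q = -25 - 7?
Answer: -3333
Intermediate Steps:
Q = -32
(a(45) + X(Q, -43)) - 3318 = (-32 + 17) - 3318 = -15 - 3318 = -3333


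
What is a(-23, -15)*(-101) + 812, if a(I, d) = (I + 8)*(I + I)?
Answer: -68878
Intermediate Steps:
a(I, d) = 2*I*(8 + I) (a(I, d) = (8 + I)*(2*I) = 2*I*(8 + I))
a(-23, -15)*(-101) + 812 = (2*(-23)*(8 - 23))*(-101) + 812 = (2*(-23)*(-15))*(-101) + 812 = 690*(-101) + 812 = -69690 + 812 = -68878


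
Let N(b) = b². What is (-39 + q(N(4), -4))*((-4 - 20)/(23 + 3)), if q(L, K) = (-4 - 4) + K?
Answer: 612/13 ≈ 47.077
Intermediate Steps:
q(L, K) = -8 + K
(-39 + q(N(4), -4))*((-4 - 20)/(23 + 3)) = (-39 + (-8 - 4))*((-4 - 20)/(23 + 3)) = (-39 - 12)*(-24/26) = -(-1224)/26 = -51*(-12/13) = 612/13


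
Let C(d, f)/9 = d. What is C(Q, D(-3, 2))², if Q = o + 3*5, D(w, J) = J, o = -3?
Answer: 11664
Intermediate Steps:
Q = 12 (Q = -3 + 3*5 = -3 + 15 = 12)
C(d, f) = 9*d
C(Q, D(-3, 2))² = (9*12)² = 108² = 11664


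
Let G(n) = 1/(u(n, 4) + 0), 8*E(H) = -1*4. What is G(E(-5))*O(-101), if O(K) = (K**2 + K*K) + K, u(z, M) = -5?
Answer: -20301/5 ≈ -4060.2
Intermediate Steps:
E(H) = -1/2 (E(H) = (-1*4)/8 = (1/8)*(-4) = -1/2)
O(K) = K + 2*K**2 (O(K) = (K**2 + K**2) + K = 2*K**2 + K = K + 2*K**2)
G(n) = -1/5 (G(n) = 1/(-5 + 0) = 1/(-5) = -1/5)
G(E(-5))*O(-101) = -(-101)*(1 + 2*(-101))/5 = -(-101)*(1 - 202)/5 = -(-101)*(-201)/5 = -1/5*20301 = -20301/5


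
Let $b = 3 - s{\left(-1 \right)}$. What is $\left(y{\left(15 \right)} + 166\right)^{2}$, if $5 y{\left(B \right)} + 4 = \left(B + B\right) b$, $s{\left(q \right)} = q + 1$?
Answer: $\frac{839056}{25} \approx 33562.0$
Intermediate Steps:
$s{\left(q \right)} = 1 + q$
$b = 3$ ($b = 3 - \left(1 - 1\right) = 3 - 0 = 3 + 0 = 3$)
$y{\left(B \right)} = - \frac{4}{5} + \frac{6 B}{5}$ ($y{\left(B \right)} = - \frac{4}{5} + \frac{\left(B + B\right) 3}{5} = - \frac{4}{5} + \frac{2 B 3}{5} = - \frac{4}{5} + \frac{6 B}{5}$)
$\left(y{\left(15 \right)} + 166\right)^{2} = \left(\left(- \frac{4}{5} + \frac{6}{5} \cdot 15\right) + 166\right)^{2} = \left(\left(- \frac{4}{5} + 18\right) + 166\right)^{2} = \left(\frac{86}{5} + 166\right)^{2} = \left(\frac{916}{5}\right)^{2} = \frac{839056}{25}$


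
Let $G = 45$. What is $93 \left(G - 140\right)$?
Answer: $-8835$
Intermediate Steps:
$93 \left(G - 140\right) = 93 \left(45 - 140\right) = 93 \left(-95\right) = -8835$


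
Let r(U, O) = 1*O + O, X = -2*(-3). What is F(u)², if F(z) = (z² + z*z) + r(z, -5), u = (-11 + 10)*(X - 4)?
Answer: 4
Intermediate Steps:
X = 6
r(U, O) = 2*O (r(U, O) = O + O = 2*O)
u = -2 (u = (-11 + 10)*(6 - 4) = -1*2 = -2)
F(z) = -10 + 2*z² (F(z) = (z² + z*z) + 2*(-5) = (z² + z²) - 10 = 2*z² - 10 = -10 + 2*z²)
F(u)² = (-10 + 2*(-2)²)² = (-10 + 2*4)² = (-10 + 8)² = (-2)² = 4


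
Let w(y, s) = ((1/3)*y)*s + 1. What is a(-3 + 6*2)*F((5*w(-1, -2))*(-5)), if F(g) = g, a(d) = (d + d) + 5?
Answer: -2875/3 ≈ -958.33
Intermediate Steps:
w(y, s) = 1 + s*y/3 (w(y, s) = ((1*(1/3))*y)*s + 1 = (y/3)*s + 1 = s*y/3 + 1 = 1 + s*y/3)
a(d) = 5 + 2*d (a(d) = 2*d + 5 = 5 + 2*d)
a(-3 + 6*2)*F((5*w(-1, -2))*(-5)) = (5 + 2*(-3 + 6*2))*((5*(1 + (1/3)*(-2)*(-1)))*(-5)) = (5 + 2*(-3 + 12))*((5*(1 + 2/3))*(-5)) = (5 + 2*9)*((5*(5/3))*(-5)) = (5 + 18)*((25/3)*(-5)) = 23*(-125/3) = -2875/3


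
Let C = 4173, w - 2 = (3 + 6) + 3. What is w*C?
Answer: 58422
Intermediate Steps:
w = 14 (w = 2 + ((3 + 6) + 3) = 2 + (9 + 3) = 2 + 12 = 14)
w*C = 14*4173 = 58422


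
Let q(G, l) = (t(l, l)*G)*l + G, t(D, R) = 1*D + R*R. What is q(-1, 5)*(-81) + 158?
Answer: 12389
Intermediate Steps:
t(D, R) = D + R²
q(G, l) = G + G*l*(l + l²) (q(G, l) = ((l + l²)*G)*l + G = (G*(l + l²))*l + G = G*l*(l + l²) + G = G + G*l*(l + l²))
q(-1, 5)*(-81) + 158 = -(1 + 5²*(1 + 5))*(-81) + 158 = -(1 + 25*6)*(-81) + 158 = -(1 + 150)*(-81) + 158 = -1*151*(-81) + 158 = -151*(-81) + 158 = 12231 + 158 = 12389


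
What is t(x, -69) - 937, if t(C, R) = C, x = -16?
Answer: -953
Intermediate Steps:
t(x, -69) - 937 = -16 - 937 = -953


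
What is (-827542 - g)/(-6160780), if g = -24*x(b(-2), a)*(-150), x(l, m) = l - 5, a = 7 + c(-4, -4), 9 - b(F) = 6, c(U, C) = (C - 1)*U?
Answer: 410171/3080390 ≈ 0.13316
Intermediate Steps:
c(U, C) = U*(-1 + C) (c(U, C) = (-1 + C)*U = U*(-1 + C))
b(F) = 3 (b(F) = 9 - 1*6 = 9 - 6 = 3)
a = 27 (a = 7 - 4*(-1 - 4) = 7 - 4*(-5) = 7 + 20 = 27)
x(l, m) = -5 + l
g = -7200 (g = -24*(-5 + 3)*(-150) = -24*(-2)*(-150) = 48*(-150) = -7200)
(-827542 - g)/(-6160780) = (-827542 - 1*(-7200))/(-6160780) = (-827542 + 7200)*(-1/6160780) = -820342*(-1/6160780) = 410171/3080390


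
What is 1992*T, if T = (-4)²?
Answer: 31872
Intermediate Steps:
T = 16
1992*T = 1992*16 = 31872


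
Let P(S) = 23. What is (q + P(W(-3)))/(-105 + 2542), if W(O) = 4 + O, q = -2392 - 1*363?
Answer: -2732/2437 ≈ -1.1210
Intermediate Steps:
q = -2755 (q = -2392 - 363 = -2755)
(q + P(W(-3)))/(-105 + 2542) = (-2755 + 23)/(-105 + 2542) = -2732/2437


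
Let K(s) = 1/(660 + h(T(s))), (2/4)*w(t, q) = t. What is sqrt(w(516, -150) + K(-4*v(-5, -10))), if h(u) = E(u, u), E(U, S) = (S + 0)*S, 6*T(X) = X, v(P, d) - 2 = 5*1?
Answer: sqrt(9713841774)/3068 ≈ 32.125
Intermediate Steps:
w(t, q) = 2*t
v(P, d) = 7 (v(P, d) = 2 + 5*1 = 2 + 5 = 7)
T(X) = X/6
E(U, S) = S**2 (E(U, S) = S*S = S**2)
h(u) = u**2
K(s) = 1/(660 + s**2/36) (K(s) = 1/(660 + (s/6)**2) = 1/(660 + s**2/36))
sqrt(w(516, -150) + K(-4*v(-5, -10))) = sqrt(2*516 + 36/(23760 + (-4*7)**2)) = sqrt(1032 + 36/(23760 + (-28)**2)) = sqrt(1032 + 36/(23760 + 784)) = sqrt(1032 + 36/24544) = sqrt(1032 + 36*(1/24544)) = sqrt(1032 + 9/6136) = sqrt(6332361/6136) = sqrt(9713841774)/3068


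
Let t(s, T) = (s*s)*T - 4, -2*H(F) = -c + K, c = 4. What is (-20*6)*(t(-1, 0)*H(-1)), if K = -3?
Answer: 1680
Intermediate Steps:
H(F) = 7/2 (H(F) = -(-1*4 - 3)/2 = -(-4 - 3)/2 = -½*(-7) = 7/2)
t(s, T) = -4 + T*s² (t(s, T) = s²*T - 4 = T*s² - 4 = -4 + T*s²)
(-20*6)*(t(-1, 0)*H(-1)) = (-20*6)*((-4 + 0*(-1)²)*(7/2)) = -120*(-4 + 0*1)*7/2 = -120*(-4 + 0)*7/2 = -(-480)*7/2 = -120*(-14) = 1680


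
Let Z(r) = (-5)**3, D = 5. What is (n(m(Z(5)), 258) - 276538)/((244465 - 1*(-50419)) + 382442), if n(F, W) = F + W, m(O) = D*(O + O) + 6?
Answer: -10674/26051 ≈ -0.40973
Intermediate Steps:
Z(r) = -125
m(O) = 6 + 10*O (m(O) = 5*(O + O) + 6 = 5*(2*O) + 6 = 10*O + 6 = 6 + 10*O)
(n(m(Z(5)), 258) - 276538)/((244465 - 1*(-50419)) + 382442) = (((6 + 10*(-125)) + 258) - 276538)/((244465 - 1*(-50419)) + 382442) = (((6 - 1250) + 258) - 276538)/((244465 + 50419) + 382442) = ((-1244 + 258) - 276538)/(294884 + 382442) = (-986 - 276538)/677326 = -277524*1/677326 = -10674/26051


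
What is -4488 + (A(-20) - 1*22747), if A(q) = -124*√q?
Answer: -27235 - 248*I*√5 ≈ -27235.0 - 554.54*I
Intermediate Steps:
-4488 + (A(-20) - 1*22747) = -4488 + (-248*I*√5 - 1*22747) = -4488 + (-248*I*√5 - 22747) = -4488 + (-22747 - 248*I*√5) = -27235 - 248*I*√5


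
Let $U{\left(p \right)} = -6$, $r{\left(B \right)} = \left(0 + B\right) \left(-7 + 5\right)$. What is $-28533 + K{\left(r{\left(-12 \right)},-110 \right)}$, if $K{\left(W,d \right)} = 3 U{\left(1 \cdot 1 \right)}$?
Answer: $-28551$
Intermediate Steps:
$r{\left(B \right)} = - 2 B$ ($r{\left(B \right)} = B \left(-2\right) = - 2 B$)
$K{\left(W,d \right)} = -18$ ($K{\left(W,d \right)} = 3 \left(-6\right) = -18$)
$-28533 + K{\left(r{\left(-12 \right)},-110 \right)} = -28533 - 18 = -28551$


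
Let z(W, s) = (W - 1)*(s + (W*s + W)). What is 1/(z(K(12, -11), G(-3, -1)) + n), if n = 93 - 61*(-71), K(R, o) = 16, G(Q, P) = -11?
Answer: 1/1859 ≈ 0.00053792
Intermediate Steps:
n = 4424 (n = 93 + 4331 = 4424)
z(W, s) = (-1 + W)*(W + s + W*s) (z(W, s) = (-1 + W)*(s + (W + W*s)) = (-1 + W)*(W + s + W*s))
1/(z(K(12, -11), G(-3, -1)) + n) = 1/((16² - 1*16 - 1*(-11) - 11*16²) + 4424) = 1/((256 - 16 + 11 - 11*256) + 4424) = 1/((256 - 16 + 11 - 2816) + 4424) = 1/(-2565 + 4424) = 1/1859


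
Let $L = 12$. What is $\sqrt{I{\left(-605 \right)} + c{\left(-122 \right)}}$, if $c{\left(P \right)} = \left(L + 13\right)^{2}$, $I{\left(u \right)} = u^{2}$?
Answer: $5 \sqrt{14666} \approx 605.52$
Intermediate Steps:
$c{\left(P \right)} = 625$ ($c{\left(P \right)} = \left(12 + 13\right)^{2} = 25^{2} = 625$)
$\sqrt{I{\left(-605 \right)} + c{\left(-122 \right)}} = \sqrt{\left(-605\right)^{2} + 625} = \sqrt{366025 + 625} = \sqrt{366650} = 5 \sqrt{14666}$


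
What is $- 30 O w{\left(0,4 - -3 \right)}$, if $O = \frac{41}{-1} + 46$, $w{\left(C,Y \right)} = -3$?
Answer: $450$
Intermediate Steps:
$O = 5$ ($O = 41 \left(-1\right) + 46 = -41 + 46 = 5$)
$- 30 O w{\left(0,4 - -3 \right)} = \left(-30\right) 5 \left(-3\right) = \left(-150\right) \left(-3\right) = 450$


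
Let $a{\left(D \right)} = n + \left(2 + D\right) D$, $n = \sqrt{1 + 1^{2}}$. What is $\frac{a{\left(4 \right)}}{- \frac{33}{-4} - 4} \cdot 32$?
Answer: $\frac{3072}{17} + \frac{128 \sqrt{2}}{17} \approx 191.35$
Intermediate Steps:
$n = \sqrt{2}$ ($n = \sqrt{1 + 1} = \sqrt{2} \approx 1.4142$)
$a{\left(D \right)} = \sqrt{2} + D \left(2 + D\right)$ ($a{\left(D \right)} = \sqrt{2} + \left(2 + D\right) D = \sqrt{2} + D \left(2 + D\right)$)
$\frac{a{\left(4 \right)}}{- \frac{33}{-4} - 4} \cdot 32 = \frac{\sqrt{2} + 4^{2} + 2 \cdot 4}{- \frac{33}{-4} - 4} \cdot 32 = \frac{\sqrt{2} + 16 + 8}{\left(-33\right) \left(- \frac{1}{4}\right) - 4} \cdot 32 = \frac{24 + \sqrt{2}}{\frac{33}{4} - 4} \cdot 32 = \frac{24 + \sqrt{2}}{\frac{17}{4}} \cdot 32 = \left(24 + \sqrt{2}\right) \frac{4}{17} \cdot 32 = \left(\frac{96}{17} + \frac{4 \sqrt{2}}{17}\right) 32 = \frac{3072}{17} + \frac{128 \sqrt{2}}{17}$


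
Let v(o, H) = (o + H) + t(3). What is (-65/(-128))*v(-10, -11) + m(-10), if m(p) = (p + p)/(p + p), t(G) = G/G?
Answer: -293/32 ≈ -9.1563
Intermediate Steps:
t(G) = 1
m(p) = 1 (m(p) = (2*p)/((2*p)) = (2*p)*(1/(2*p)) = 1)
v(o, H) = 1 + H + o (v(o, H) = (o + H) + 1 = (H + o) + 1 = 1 + H + o)
(-65/(-128))*v(-10, -11) + m(-10) = (-65/(-128))*(1 - 11 - 10) + 1 = -65*(-1/128)*(-20) + 1 = (65/128)*(-20) + 1 = -325/32 + 1 = -293/32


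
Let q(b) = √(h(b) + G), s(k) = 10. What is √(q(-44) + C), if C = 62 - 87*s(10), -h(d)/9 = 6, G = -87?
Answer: √(-808 + I*√141) ≈ 0.2089 + 28.426*I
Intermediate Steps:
h(d) = -54 (h(d) = -9*6 = -54)
C = -808 (C = 62 - 87*10 = 62 - 870 = -808)
q(b) = I*√141 (q(b) = √(-54 - 87) = √(-141) = I*√141)
√(q(-44) + C) = √(I*√141 - 808) = √(-808 + I*√141)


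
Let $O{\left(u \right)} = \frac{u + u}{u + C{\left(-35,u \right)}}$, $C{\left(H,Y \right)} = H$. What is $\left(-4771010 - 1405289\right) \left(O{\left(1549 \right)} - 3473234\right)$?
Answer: $\frac{16238951315404111}{757} \approx 2.1452 \cdot 10^{13}$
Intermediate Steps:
$O{\left(u \right)} = \frac{2 u}{-35 + u}$ ($O{\left(u \right)} = \frac{u + u}{u - 35} = \frac{2 u}{-35 + u}$)
$\left(-4771010 - 1405289\right) \left(O{\left(1549 \right)} - 3473234\right) = \left(-4771010 - 1405289\right) \left(2 \cdot 1549 \frac{1}{-35 + 1549} - 3473234\right) = - 6176299 \left(2 \cdot 1549 \cdot \frac{1}{1514} - 3473234\right) = - 6176299 \left(\frac{1549}{757} - 3473234\right) = \left(-6176299\right) \left(- \frac{2629236589}{757}\right) = \frac{16238951315404111}{757}$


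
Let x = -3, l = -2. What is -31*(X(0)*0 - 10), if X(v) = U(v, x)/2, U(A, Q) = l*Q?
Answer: 310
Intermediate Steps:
U(A, Q) = -2*Q
X(v) = 3 (X(v) = -2*(-3)/2 = 6*(½) = 3)
-31*(X(0)*0 - 10) = -31*(3*0 - 10) = -31*(0 - 10) = -31*(-10) = 310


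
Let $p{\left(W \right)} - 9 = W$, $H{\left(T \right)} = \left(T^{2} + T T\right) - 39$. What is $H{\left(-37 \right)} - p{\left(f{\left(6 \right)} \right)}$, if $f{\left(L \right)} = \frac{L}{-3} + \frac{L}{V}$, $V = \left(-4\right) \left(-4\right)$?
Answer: $\frac{21533}{8} \approx 2691.6$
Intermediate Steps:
$V = 16$
$f{\left(L \right)} = - \frac{13 L}{48}$ ($f{\left(L \right)} = \frac{L}{-3} + \frac{L}{16} = L \left(- \frac{1}{3}\right) + L \frac{1}{16} = - \frac{L}{3} + \frac{L}{16} = - \frac{13 L}{48}$)
$H{\left(T \right)} = -39 + 2 T^{2}$ ($H{\left(T \right)} = \left(T^{2} + T^{2}\right) - 39 = 2 T^{2} - 39 = -39 + 2 T^{2}$)
$p{\left(W \right)} = 9 + W$
$H{\left(-37 \right)} - p{\left(f{\left(6 \right)} \right)} = \left(-39 + 2 \left(-37\right)^{2}\right) - \left(9 - \frac{13}{8}\right) = \left(-39 + 2 \cdot 1369\right) - \left(9 - \frac{13}{8}\right) = \left(-39 + 2738\right) - \frac{59}{8} = 2699 - \frac{59}{8} = \frac{21533}{8}$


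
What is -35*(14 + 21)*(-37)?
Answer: 45325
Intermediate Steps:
-35*(14 + 21)*(-37) = -35*35*(-37) = -1225*(-37) = 45325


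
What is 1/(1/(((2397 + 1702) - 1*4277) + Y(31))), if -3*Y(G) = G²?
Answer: -1495/3 ≈ -498.33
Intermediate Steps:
Y(G) = -G²/3
1/(1/(((2397 + 1702) - 1*4277) + Y(31))) = 1/(1/(((2397 + 1702) - 1*4277) - ⅓*31²)) = 1/(1/((4099 - 4277) - ⅓*961)) = 1/(1/(-178 - 961/3)) = 1/(1/(-1495/3)) = 1/(-3/1495) = -1495/3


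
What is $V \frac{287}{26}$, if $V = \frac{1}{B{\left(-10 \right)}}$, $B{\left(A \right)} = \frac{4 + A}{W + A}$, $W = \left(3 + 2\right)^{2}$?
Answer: $- \frac{1435}{52} \approx -27.596$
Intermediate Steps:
$W = 25$ ($W = 5^{2} = 25$)
$B{\left(A \right)} = \frac{4 + A}{25 + A}$
$V = - \frac{5}{2}$ ($V = \frac{1}{\frac{1}{25 - 10} \left(4 - 10\right)} = \frac{1}{\frac{1}{15} \left(-6\right)} = \frac{1}{- \frac{2}{5}} = - \frac{5}{2} \approx -2.5$)
$V \frac{287}{26} = - \frac{5 \cdot \frac{287}{26}}{2} = - \frac{5 \cdot 287 \cdot \frac{1}{26}}{2} = \left(- \frac{5}{2}\right) \frac{287}{26} = - \frac{1435}{52}$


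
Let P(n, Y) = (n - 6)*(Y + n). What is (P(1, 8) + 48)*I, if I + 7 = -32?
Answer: -117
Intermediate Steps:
I = -39 (I = -7 - 32 = -39)
P(n, Y) = (-6 + n)*(Y + n)
(P(1, 8) + 48)*I = ((1² - 6*8 - 6*1 + 8*1) + 48)*(-39) = ((1 - 48 - 6 + 8) + 48)*(-39) = (-45 + 48)*(-39) = 3*(-39) = -117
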